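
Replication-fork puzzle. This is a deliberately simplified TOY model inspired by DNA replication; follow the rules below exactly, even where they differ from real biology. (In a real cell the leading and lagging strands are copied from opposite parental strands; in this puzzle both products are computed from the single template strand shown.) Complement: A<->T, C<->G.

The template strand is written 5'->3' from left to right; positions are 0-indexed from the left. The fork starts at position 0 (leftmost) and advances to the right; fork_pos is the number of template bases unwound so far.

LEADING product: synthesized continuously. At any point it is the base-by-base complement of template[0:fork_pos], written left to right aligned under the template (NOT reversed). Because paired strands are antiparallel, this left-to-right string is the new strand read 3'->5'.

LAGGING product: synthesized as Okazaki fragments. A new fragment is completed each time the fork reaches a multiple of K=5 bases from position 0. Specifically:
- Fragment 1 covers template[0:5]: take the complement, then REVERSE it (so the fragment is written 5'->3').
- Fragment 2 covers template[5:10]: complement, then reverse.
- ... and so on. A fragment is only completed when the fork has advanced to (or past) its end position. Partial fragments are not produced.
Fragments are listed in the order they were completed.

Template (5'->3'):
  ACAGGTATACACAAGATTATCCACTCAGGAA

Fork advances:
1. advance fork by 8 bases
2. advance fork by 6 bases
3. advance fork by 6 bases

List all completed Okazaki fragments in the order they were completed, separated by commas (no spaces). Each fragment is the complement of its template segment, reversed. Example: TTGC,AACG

Step 1: advance 8 -> fork_pos = 0 + 8 = 8. Reached multiple(s) of 5: 5 -> fragment 1 completed (1 total).
Step 2: advance 6 -> fork_pos = 8 + 6 = 14. Reached multiple(s) of 5: 10 -> fragment 2 completed (2 total).
Step 3: advance 6 -> fork_pos = 14 + 6 = 20. Reached multiple(s) of 5: 15, 20 -> fragments 3-4 completed (4 total).
Final fork_pos = 20, so 4 fragment(s) are complete. Build each: template segment -> complement -> reverse.
Fragment 1: template[0:5] = ACAGG -> complement TGTCC -> reversed CCTGT
Fragment 2: template[5:10] = TATAC -> complement ATATG -> reversed GTATA
Fragment 3: template[10:15] = ACAAG -> complement TGTTC -> reversed CTTGT
Fragment 4: template[15:20] = ATTAT -> complement TAATA -> reversed ATAAT

Answer: CCTGT,GTATA,CTTGT,ATAAT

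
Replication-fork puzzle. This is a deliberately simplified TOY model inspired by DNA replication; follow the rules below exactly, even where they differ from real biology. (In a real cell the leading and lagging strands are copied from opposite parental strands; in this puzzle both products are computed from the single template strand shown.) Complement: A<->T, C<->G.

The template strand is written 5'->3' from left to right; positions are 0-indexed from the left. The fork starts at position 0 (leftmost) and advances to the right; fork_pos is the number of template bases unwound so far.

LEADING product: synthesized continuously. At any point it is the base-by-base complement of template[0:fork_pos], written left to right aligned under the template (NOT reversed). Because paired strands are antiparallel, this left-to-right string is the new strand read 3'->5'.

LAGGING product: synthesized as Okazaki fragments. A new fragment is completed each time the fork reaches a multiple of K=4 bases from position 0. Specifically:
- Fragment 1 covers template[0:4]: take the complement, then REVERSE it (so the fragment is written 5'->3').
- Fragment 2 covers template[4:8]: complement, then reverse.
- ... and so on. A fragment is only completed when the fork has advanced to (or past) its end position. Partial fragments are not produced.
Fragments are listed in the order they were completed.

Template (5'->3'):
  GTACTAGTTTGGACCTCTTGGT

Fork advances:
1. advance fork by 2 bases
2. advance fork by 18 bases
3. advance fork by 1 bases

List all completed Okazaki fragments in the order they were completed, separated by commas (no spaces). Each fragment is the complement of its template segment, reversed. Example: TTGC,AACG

Step 1: advance 2 -> fork_pos = 0 + 2 = 2. Next multiple of 4 is 4 (not reached); still 0 fragment(s).
Step 2: advance 18 -> fork_pos = 2 + 18 = 20. Reached multiple(s) of 4: 4, 8, 12, 16, 20 -> fragments 1-5 completed (5 total).
Step 3: advance 1 -> fork_pos = 20 + 1 = 21. Next multiple of 4 is 24 (not reached); still 5 fragment(s).
Final fork_pos = 21, so 5 fragment(s) are complete. Build each: template segment -> complement -> reverse.
Fragment 1: template[0:4] = GTAC -> complement CATG -> reversed GTAC
Fragment 2: template[4:8] = TAGT -> complement ATCA -> reversed ACTA
Fragment 3: template[8:12] = TTGG -> complement AACC -> reversed CCAA
Fragment 4: template[12:16] = ACCT -> complement TGGA -> reversed AGGT
Fragment 5: template[16:20] = CTTG -> complement GAAC -> reversed CAAG

Answer: GTAC,ACTA,CCAA,AGGT,CAAG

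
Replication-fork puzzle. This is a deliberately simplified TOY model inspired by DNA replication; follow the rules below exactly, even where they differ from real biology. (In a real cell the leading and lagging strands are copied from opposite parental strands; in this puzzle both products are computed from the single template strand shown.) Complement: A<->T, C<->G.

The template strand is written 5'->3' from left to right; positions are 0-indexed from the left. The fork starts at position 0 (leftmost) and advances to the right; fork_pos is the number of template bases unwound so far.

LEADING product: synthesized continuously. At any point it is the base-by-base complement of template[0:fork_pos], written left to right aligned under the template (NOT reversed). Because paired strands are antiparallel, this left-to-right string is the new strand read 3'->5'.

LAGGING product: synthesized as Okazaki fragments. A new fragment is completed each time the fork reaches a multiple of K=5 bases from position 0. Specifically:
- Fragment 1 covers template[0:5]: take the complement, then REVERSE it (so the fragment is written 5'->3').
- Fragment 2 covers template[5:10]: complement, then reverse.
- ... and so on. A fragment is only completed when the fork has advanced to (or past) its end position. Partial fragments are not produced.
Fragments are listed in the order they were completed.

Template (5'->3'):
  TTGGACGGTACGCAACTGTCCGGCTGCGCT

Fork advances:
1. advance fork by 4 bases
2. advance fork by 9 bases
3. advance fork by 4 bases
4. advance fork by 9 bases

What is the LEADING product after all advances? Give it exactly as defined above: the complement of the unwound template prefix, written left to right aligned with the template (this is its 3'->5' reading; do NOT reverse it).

Step 1: advance 4 -> fork_pos = 0 + 4 = 4.
Step 2: advance 9 -> fork_pos = 4 + 9 = 13.
Step 3: advance 4 -> fork_pos = 13 + 4 = 17.
Step 4: advance 9 -> fork_pos = 17 + 9 = 26.
Unwound prefix: template[0:26] = TTGGACGGTACGCAACTGTCCGGCTG
Complement it base by base (A<->T, C<->G), keeping left-to-right order:
  [0:5] TTGGA -> AACCT
  [5:10] CGGTA -> GCCAT
  [10:15] CGCAA -> GCGTT
  [15:20] CTGTC -> GACAG
  [20:25] CGGCT -> GCCGA
  [25:26] G -> C
Concatenate: AACCTGCCATGCGTTGACAGGCCGAC (length 26; written aligned with the template, i.e. 3'->5').

Answer: AACCTGCCATGCGTTGACAGGCCGAC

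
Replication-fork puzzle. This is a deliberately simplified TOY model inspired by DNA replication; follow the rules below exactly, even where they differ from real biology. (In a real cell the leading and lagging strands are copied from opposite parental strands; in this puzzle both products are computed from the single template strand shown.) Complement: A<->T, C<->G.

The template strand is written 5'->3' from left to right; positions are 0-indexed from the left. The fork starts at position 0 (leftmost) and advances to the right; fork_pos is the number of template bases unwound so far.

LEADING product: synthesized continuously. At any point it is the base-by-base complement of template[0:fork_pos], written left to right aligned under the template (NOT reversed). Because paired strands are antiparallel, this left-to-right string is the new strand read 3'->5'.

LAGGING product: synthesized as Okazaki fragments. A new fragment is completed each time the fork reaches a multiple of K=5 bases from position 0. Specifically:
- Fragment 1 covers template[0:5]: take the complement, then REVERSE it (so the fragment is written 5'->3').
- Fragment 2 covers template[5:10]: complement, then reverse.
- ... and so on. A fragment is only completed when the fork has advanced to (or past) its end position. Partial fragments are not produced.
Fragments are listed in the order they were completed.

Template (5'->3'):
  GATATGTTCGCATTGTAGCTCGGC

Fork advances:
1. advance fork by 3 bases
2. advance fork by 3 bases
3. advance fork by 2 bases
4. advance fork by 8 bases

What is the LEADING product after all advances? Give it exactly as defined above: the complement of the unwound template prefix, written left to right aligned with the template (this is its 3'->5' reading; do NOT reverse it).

Answer: CTATACAAGCGTAACA

Derivation:
Step 1: advance 3 -> fork_pos = 0 + 3 = 3.
Step 2: advance 3 -> fork_pos = 3 + 3 = 6.
Step 3: advance 2 -> fork_pos = 6 + 2 = 8.
Step 4: advance 8 -> fork_pos = 8 + 8 = 16.
Unwound prefix: template[0:16] = GATATGTTCGCATTGT
Complement it base by base (A<->T, C<->G), keeping left-to-right order:
  [0:5] GATAT -> CTATA
  [5:10] GTTCG -> CAAGC
  [10:15] CATTG -> GTAAC
  [15:16] T -> A
Concatenate: CTATACAAGCGTAACA (length 16; written aligned with the template, i.e. 3'->5').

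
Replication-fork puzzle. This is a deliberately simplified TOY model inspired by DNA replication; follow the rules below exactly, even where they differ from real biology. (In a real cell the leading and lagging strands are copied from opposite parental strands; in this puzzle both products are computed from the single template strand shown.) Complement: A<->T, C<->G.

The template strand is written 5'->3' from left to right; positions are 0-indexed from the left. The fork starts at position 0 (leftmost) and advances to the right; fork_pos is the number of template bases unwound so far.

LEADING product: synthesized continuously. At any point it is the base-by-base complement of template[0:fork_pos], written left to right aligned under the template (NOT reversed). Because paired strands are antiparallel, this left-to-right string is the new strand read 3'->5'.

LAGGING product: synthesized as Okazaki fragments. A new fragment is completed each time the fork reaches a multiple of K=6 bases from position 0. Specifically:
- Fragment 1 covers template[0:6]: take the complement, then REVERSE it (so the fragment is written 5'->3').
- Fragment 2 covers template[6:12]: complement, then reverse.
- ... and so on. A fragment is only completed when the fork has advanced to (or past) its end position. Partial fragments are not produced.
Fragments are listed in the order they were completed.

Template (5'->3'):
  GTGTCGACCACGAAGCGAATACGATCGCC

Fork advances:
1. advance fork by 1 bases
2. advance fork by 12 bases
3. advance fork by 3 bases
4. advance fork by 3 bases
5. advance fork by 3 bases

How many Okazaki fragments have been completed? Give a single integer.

Step 1: advance 1 -> fork_pos = 0 + 1 = 1. Next multiple of 6 is 6 (not reached); still 0 fragment(s).
Step 2: advance 12 -> fork_pos = 1 + 12 = 13. Reached multiple(s) of 6: 6, 12 -> fragments 1-2 completed (2 total).
Step 3: advance 3 -> fork_pos = 13 + 3 = 16. Next multiple of 6 is 18 (not reached); still 2 fragment(s).
Step 4: advance 3 -> fork_pos = 16 + 3 = 19. Reached multiple(s) of 6: 18 -> fragment 3 completed (3 total).
Step 5: advance 3 -> fork_pos = 19 + 3 = 22. Next multiple of 6 is 24 (not reached); still 3 fragment(s).
Check: final fork_pos = 22; the multiples of 6 that are <= 22 are 6..18 -> 22 // 6 = 3 completed fragment(s).

Answer: 3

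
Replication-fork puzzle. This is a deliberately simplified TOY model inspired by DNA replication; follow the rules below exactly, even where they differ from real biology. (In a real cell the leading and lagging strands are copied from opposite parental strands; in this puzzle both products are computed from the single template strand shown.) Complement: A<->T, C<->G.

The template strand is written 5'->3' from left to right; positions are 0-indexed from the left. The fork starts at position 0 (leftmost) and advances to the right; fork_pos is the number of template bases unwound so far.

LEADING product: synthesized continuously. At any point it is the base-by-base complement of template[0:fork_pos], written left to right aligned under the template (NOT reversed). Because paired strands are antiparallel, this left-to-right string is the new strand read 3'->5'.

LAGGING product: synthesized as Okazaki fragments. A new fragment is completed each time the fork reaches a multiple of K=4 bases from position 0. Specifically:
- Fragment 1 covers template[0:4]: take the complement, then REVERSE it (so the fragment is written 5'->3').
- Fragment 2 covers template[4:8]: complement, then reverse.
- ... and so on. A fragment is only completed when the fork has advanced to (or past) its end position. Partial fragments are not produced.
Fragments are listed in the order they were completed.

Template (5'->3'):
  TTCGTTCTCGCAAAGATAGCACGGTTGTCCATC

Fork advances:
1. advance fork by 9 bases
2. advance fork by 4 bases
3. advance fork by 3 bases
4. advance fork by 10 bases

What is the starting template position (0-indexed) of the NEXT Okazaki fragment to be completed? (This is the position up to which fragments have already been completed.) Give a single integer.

Answer: 24

Derivation:
Step 1: advance 9 -> fork_pos = 0 + 9 = 9. Reached multiple(s) of 4: 4, 8 -> fragments 1-2 completed (2 total).
Step 2: advance 4 -> fork_pos = 9 + 4 = 13. Reached multiple(s) of 4: 12 -> fragment 3 completed (3 total).
Step 3: advance 3 -> fork_pos = 13 + 3 = 16. Reached multiple(s) of 4: 16 -> fragment 4 completed (4 total).
Step 4: advance 10 -> fork_pos = 16 + 10 = 26. Reached multiple(s) of 4: 20, 24 -> fragments 5-6 completed (6 total).
6 fragment(s) completed, covering template[0:24] (6 x 4 = 24). The next fragment, fragment 7, covers template[24:28], so it starts at position 24.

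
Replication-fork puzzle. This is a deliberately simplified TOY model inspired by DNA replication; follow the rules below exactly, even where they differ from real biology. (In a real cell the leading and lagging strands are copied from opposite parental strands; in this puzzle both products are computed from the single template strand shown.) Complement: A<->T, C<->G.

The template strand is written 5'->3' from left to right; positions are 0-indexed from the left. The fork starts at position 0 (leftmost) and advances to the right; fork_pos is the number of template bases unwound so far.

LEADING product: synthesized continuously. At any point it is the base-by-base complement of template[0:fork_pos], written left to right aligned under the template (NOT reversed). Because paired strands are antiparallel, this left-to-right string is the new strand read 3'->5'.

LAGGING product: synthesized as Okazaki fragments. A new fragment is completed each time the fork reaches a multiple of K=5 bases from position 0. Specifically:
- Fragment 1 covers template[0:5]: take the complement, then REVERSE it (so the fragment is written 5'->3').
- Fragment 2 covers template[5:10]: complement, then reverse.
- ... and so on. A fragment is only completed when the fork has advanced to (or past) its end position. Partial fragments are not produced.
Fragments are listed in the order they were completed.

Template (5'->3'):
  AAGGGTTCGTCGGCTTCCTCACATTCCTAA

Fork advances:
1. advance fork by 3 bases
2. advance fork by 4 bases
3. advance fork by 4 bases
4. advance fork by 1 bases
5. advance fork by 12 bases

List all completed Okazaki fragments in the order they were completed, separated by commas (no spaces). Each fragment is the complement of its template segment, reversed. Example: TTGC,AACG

Answer: CCCTT,ACGAA,AGCCG,GAGGA

Derivation:
Step 1: advance 3 -> fork_pos = 0 + 3 = 3. Next multiple of 5 is 5 (not reached); still 0 fragment(s).
Step 2: advance 4 -> fork_pos = 3 + 4 = 7. Reached multiple(s) of 5: 5 -> fragment 1 completed (1 total).
Step 3: advance 4 -> fork_pos = 7 + 4 = 11. Reached multiple(s) of 5: 10 -> fragment 2 completed (2 total).
Step 4: advance 1 -> fork_pos = 11 + 1 = 12. Next multiple of 5 is 15 (not reached); still 2 fragment(s).
Step 5: advance 12 -> fork_pos = 12 + 12 = 24. Reached multiple(s) of 5: 15, 20 -> fragments 3-4 completed (4 total).
Final fork_pos = 24, so 4 fragment(s) are complete. Build each: template segment -> complement -> reverse.
Fragment 1: template[0:5] = AAGGG -> complement TTCCC -> reversed CCCTT
Fragment 2: template[5:10] = TTCGT -> complement AAGCA -> reversed ACGAA
Fragment 3: template[10:15] = CGGCT -> complement GCCGA -> reversed AGCCG
Fragment 4: template[15:20] = TCCTC -> complement AGGAG -> reversed GAGGA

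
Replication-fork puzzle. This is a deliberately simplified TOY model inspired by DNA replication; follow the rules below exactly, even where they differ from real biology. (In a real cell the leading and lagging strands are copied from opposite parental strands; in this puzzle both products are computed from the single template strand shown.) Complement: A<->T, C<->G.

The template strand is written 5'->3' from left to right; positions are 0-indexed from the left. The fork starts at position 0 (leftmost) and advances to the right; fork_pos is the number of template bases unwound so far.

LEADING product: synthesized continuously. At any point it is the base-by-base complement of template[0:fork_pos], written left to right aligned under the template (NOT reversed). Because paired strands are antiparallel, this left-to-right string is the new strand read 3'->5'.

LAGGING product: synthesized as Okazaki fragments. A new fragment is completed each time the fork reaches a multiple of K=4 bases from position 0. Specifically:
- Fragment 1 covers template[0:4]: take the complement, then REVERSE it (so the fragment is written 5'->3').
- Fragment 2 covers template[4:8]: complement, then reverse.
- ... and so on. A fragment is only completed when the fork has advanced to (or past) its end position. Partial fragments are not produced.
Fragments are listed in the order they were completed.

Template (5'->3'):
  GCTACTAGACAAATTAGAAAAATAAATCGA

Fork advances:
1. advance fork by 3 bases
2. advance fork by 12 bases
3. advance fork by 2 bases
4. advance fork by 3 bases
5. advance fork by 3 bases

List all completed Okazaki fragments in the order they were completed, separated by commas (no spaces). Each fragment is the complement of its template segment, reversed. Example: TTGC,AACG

Step 1: advance 3 -> fork_pos = 0 + 3 = 3. Next multiple of 4 is 4 (not reached); still 0 fragment(s).
Step 2: advance 12 -> fork_pos = 3 + 12 = 15. Reached multiple(s) of 4: 4, 8, 12 -> fragments 1-3 completed (3 total).
Step 3: advance 2 -> fork_pos = 15 + 2 = 17. Reached multiple(s) of 4: 16 -> fragment 4 completed (4 total).
Step 4: advance 3 -> fork_pos = 17 + 3 = 20. Reached multiple(s) of 4: 20 -> fragment 5 completed (5 total).
Step 5: advance 3 -> fork_pos = 20 + 3 = 23. Next multiple of 4 is 24 (not reached); still 5 fragment(s).
Final fork_pos = 23, so 5 fragment(s) are complete. Build each: template segment -> complement -> reverse.
Fragment 1: template[0:4] = GCTA -> complement CGAT -> reversed TAGC
Fragment 2: template[4:8] = CTAG -> complement GATC -> reversed CTAG
Fragment 3: template[8:12] = ACAA -> complement TGTT -> reversed TTGT
Fragment 4: template[12:16] = ATTA -> complement TAAT -> reversed TAAT
Fragment 5: template[16:20] = GAAA -> complement CTTT -> reversed TTTC

Answer: TAGC,CTAG,TTGT,TAAT,TTTC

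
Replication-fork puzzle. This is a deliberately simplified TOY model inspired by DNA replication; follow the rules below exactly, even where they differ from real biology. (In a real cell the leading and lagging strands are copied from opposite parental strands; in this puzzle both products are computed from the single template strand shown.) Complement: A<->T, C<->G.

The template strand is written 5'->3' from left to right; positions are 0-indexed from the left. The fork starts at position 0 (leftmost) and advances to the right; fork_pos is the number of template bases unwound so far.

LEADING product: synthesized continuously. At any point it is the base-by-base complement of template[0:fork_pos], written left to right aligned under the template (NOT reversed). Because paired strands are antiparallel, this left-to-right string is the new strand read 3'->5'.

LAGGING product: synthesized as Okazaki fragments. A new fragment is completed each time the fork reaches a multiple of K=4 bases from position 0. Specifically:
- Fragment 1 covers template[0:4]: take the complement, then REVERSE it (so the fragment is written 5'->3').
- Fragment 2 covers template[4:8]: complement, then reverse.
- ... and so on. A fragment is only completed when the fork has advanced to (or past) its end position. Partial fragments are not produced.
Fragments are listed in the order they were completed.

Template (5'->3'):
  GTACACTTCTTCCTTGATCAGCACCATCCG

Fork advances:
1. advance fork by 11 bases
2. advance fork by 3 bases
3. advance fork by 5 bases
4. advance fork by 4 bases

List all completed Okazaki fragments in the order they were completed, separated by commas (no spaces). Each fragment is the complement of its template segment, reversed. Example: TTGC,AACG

Step 1: advance 11 -> fork_pos = 0 + 11 = 11. Reached multiple(s) of 4: 4, 8 -> fragments 1-2 completed (2 total).
Step 2: advance 3 -> fork_pos = 11 + 3 = 14. Reached multiple(s) of 4: 12 -> fragment 3 completed (3 total).
Step 3: advance 5 -> fork_pos = 14 + 5 = 19. Reached multiple(s) of 4: 16 -> fragment 4 completed (4 total).
Step 4: advance 4 -> fork_pos = 19 + 4 = 23. Reached multiple(s) of 4: 20 -> fragment 5 completed (5 total).
Final fork_pos = 23, so 5 fragment(s) are complete. Build each: template segment -> complement -> reverse.
Fragment 1: template[0:4] = GTAC -> complement CATG -> reversed GTAC
Fragment 2: template[4:8] = ACTT -> complement TGAA -> reversed AAGT
Fragment 3: template[8:12] = CTTC -> complement GAAG -> reversed GAAG
Fragment 4: template[12:16] = CTTG -> complement GAAC -> reversed CAAG
Fragment 5: template[16:20] = ATCA -> complement TAGT -> reversed TGAT

Answer: GTAC,AAGT,GAAG,CAAG,TGAT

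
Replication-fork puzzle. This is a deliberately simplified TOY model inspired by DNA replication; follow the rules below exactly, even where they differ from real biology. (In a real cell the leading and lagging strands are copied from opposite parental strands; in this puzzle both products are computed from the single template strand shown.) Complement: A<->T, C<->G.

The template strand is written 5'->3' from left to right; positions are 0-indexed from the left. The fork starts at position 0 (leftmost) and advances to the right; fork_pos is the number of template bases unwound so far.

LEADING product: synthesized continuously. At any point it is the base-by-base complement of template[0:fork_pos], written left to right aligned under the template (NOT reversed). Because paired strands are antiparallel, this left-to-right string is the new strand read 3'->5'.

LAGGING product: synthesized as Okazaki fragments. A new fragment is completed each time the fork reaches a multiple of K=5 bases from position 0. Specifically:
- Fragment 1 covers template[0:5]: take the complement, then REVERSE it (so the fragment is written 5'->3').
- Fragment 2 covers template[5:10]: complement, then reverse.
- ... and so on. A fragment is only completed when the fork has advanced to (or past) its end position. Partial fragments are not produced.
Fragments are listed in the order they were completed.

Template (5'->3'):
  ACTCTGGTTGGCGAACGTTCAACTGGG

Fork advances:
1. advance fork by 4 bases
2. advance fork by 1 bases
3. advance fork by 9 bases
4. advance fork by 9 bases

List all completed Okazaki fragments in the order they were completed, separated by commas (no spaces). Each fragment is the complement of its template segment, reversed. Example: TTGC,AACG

Step 1: advance 4 -> fork_pos = 0 + 4 = 4. Next multiple of 5 is 5 (not reached); still 0 fragment(s).
Step 2: advance 1 -> fork_pos = 4 + 1 = 5. Reached multiple(s) of 5: 5 -> fragment 1 completed (1 total).
Step 3: advance 9 -> fork_pos = 5 + 9 = 14. Reached multiple(s) of 5: 10 -> fragment 2 completed (2 total).
Step 4: advance 9 -> fork_pos = 14 + 9 = 23. Reached multiple(s) of 5: 15, 20 -> fragments 3-4 completed (4 total).
Final fork_pos = 23, so 4 fragment(s) are complete. Build each: template segment -> complement -> reverse.
Fragment 1: template[0:5] = ACTCT -> complement TGAGA -> reversed AGAGT
Fragment 2: template[5:10] = GGTTG -> complement CCAAC -> reversed CAACC
Fragment 3: template[10:15] = GCGAA -> complement CGCTT -> reversed TTCGC
Fragment 4: template[15:20] = CGTTC -> complement GCAAG -> reversed GAACG

Answer: AGAGT,CAACC,TTCGC,GAACG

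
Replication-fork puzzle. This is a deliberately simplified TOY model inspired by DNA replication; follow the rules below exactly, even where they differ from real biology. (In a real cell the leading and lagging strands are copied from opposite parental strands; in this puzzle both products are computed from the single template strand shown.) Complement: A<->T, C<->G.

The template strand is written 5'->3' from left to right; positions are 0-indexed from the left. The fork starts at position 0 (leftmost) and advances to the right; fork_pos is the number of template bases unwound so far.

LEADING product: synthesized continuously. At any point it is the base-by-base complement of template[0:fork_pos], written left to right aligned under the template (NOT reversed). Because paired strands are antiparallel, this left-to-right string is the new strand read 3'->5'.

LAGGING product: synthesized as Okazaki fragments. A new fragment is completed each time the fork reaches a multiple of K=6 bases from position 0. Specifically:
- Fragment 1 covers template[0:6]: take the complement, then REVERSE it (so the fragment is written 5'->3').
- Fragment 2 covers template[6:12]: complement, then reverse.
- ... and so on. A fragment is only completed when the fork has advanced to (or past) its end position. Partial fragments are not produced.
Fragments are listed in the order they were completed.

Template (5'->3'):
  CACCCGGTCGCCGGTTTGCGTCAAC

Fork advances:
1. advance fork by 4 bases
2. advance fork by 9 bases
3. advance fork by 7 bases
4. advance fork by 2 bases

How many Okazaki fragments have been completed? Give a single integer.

Step 1: advance 4 -> fork_pos = 0 + 4 = 4. Next multiple of 6 is 6 (not reached); still 0 fragment(s).
Step 2: advance 9 -> fork_pos = 4 + 9 = 13. Reached multiple(s) of 6: 6, 12 -> fragments 1-2 completed (2 total).
Step 3: advance 7 -> fork_pos = 13 + 7 = 20. Reached multiple(s) of 6: 18 -> fragment 3 completed (3 total).
Step 4: advance 2 -> fork_pos = 20 + 2 = 22. Next multiple of 6 is 24 (not reached); still 3 fragment(s).
Check: final fork_pos = 22; the multiples of 6 that are <= 22 are 6..18 -> 22 // 6 = 3 completed fragment(s).

Answer: 3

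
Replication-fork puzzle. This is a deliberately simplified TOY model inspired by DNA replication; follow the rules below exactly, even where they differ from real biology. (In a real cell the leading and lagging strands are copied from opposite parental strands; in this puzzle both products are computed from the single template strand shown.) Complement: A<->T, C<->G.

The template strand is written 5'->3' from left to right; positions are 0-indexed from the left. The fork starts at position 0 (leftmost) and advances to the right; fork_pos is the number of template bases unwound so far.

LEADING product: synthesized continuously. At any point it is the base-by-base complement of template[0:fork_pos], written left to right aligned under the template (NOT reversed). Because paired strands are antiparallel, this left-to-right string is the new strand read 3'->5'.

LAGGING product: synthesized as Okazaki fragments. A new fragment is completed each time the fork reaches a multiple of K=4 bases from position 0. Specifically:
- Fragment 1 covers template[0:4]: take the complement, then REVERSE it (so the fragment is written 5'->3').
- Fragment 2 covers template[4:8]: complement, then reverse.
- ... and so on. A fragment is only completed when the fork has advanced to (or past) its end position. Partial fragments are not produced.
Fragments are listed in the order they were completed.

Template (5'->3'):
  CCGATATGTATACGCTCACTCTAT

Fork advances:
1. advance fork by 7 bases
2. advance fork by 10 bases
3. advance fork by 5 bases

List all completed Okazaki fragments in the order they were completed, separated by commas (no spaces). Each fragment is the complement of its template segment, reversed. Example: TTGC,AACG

Answer: TCGG,CATA,TATA,AGCG,AGTG

Derivation:
Step 1: advance 7 -> fork_pos = 0 + 7 = 7. Reached multiple(s) of 4: 4 -> fragment 1 completed (1 total).
Step 2: advance 10 -> fork_pos = 7 + 10 = 17. Reached multiple(s) of 4: 8, 12, 16 -> fragments 2-4 completed (4 total).
Step 3: advance 5 -> fork_pos = 17 + 5 = 22. Reached multiple(s) of 4: 20 -> fragment 5 completed (5 total).
Final fork_pos = 22, so 5 fragment(s) are complete. Build each: template segment -> complement -> reverse.
Fragment 1: template[0:4] = CCGA -> complement GGCT -> reversed TCGG
Fragment 2: template[4:8] = TATG -> complement ATAC -> reversed CATA
Fragment 3: template[8:12] = TATA -> complement ATAT -> reversed TATA
Fragment 4: template[12:16] = CGCT -> complement GCGA -> reversed AGCG
Fragment 5: template[16:20] = CACT -> complement GTGA -> reversed AGTG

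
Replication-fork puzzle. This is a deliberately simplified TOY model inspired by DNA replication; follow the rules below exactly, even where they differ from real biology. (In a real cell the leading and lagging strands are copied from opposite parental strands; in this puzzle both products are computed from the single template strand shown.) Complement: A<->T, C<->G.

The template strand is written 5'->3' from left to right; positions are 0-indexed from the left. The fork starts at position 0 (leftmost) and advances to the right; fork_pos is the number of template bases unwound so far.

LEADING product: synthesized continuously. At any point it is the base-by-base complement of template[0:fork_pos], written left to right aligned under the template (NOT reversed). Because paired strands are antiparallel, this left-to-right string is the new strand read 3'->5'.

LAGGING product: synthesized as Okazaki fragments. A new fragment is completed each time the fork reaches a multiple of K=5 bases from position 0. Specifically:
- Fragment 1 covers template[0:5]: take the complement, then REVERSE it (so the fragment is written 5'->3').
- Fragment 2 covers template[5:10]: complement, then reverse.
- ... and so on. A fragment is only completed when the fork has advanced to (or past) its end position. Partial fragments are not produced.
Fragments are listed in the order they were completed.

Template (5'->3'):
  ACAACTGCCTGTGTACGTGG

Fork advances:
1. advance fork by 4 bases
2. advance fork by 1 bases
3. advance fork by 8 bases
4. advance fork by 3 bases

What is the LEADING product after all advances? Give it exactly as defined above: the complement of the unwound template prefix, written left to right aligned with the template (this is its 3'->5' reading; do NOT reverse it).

Answer: TGTTGACGGACACATG

Derivation:
Step 1: advance 4 -> fork_pos = 0 + 4 = 4.
Step 2: advance 1 -> fork_pos = 4 + 1 = 5.
Step 3: advance 8 -> fork_pos = 5 + 8 = 13.
Step 4: advance 3 -> fork_pos = 13 + 3 = 16.
Unwound prefix: template[0:16] = ACAACTGCCTGTGTAC
Complement it base by base (A<->T, C<->G), keeping left-to-right order:
  [0:5] ACAAC -> TGTTG
  [5:10] TGCCT -> ACGGA
  [10:15] GTGTA -> CACAT
  [15:16] C -> G
Concatenate: TGTTGACGGACACATG (length 16; written aligned with the template, i.e. 3'->5').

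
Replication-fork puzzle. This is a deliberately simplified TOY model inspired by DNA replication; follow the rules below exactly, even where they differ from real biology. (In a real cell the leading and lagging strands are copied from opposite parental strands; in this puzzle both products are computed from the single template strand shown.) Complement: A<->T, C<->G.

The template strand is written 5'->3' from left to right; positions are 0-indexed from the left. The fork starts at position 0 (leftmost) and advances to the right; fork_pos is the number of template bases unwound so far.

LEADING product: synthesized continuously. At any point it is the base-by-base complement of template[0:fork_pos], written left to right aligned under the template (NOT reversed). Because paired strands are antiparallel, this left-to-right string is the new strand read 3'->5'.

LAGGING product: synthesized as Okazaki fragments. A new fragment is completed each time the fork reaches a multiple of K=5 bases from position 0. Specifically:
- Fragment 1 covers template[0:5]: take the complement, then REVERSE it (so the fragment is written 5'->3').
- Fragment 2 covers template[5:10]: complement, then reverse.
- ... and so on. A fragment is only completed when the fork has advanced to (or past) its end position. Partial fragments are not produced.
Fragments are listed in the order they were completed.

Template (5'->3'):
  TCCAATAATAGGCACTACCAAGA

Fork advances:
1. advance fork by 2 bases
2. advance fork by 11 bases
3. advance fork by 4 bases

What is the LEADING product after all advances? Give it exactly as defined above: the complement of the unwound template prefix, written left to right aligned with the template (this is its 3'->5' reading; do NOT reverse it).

Answer: AGGTTATTATCCGTGAT

Derivation:
Step 1: advance 2 -> fork_pos = 0 + 2 = 2.
Step 2: advance 11 -> fork_pos = 2 + 11 = 13.
Step 3: advance 4 -> fork_pos = 13 + 4 = 17.
Unwound prefix: template[0:17] = TCCAATAATAGGCACTA
Complement it base by base (A<->T, C<->G), keeping left-to-right order:
  [0:5] TCCAA -> AGGTT
  [5:10] TAATA -> ATTAT
  [10:15] GGCAC -> CCGTG
  [15:17] TA -> AT
Concatenate: AGGTTATTATCCGTGAT (length 17; written aligned with the template, i.e. 3'->5').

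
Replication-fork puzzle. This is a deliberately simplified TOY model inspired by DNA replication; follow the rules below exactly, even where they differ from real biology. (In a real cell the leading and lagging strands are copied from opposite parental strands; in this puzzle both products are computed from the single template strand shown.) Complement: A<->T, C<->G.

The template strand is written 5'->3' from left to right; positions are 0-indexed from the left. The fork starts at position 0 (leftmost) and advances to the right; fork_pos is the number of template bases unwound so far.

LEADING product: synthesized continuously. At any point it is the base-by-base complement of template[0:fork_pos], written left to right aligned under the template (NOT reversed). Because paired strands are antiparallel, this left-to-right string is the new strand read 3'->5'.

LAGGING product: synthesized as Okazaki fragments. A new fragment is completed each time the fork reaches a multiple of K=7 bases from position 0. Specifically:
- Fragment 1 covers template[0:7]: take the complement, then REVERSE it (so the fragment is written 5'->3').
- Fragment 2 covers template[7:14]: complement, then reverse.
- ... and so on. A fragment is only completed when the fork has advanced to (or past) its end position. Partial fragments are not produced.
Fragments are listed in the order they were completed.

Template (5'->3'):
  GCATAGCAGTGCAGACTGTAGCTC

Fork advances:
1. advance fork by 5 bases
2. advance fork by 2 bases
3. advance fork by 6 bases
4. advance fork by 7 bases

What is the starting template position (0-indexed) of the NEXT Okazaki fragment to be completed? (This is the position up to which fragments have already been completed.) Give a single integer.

Step 1: advance 5 -> fork_pos = 0 + 5 = 5. Next multiple of 7 is 7 (not reached); still 0 fragment(s).
Step 2: advance 2 -> fork_pos = 5 + 2 = 7. Reached multiple(s) of 7: 7 -> fragment 1 completed (1 total).
Step 3: advance 6 -> fork_pos = 7 + 6 = 13. Next multiple of 7 is 14 (not reached); still 1 fragment(s).
Step 4: advance 7 -> fork_pos = 13 + 7 = 20. Reached multiple(s) of 7: 14 -> fragment 2 completed (2 total).
2 fragment(s) completed, covering template[0:14] (2 x 7 = 14). The next fragment, fragment 3, covers template[14:21], so it starts at position 14.

Answer: 14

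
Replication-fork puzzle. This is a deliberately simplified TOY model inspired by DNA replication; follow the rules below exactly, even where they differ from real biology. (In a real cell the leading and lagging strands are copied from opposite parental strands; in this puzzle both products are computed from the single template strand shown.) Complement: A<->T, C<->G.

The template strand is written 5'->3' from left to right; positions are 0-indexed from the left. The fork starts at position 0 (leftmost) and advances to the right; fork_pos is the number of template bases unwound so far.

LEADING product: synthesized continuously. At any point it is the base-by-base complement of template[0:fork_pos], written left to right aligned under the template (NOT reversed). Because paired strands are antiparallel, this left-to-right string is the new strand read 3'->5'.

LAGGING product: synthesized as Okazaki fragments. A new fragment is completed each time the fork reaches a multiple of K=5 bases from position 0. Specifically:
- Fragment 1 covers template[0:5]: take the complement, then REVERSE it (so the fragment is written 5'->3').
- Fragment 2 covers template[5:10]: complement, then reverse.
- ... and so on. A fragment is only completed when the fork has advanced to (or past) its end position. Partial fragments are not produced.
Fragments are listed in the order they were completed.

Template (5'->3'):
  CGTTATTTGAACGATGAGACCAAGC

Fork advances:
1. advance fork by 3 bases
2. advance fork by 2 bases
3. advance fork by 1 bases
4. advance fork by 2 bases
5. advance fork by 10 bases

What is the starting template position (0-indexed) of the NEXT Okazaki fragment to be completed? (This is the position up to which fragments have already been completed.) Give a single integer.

Step 1: advance 3 -> fork_pos = 0 + 3 = 3. Next multiple of 5 is 5 (not reached); still 0 fragment(s).
Step 2: advance 2 -> fork_pos = 3 + 2 = 5. Reached multiple(s) of 5: 5 -> fragment 1 completed (1 total).
Step 3: advance 1 -> fork_pos = 5 + 1 = 6. Next multiple of 5 is 10 (not reached); still 1 fragment(s).
Step 4: advance 2 -> fork_pos = 6 + 2 = 8. Next multiple of 5 is 10 (not reached); still 1 fragment(s).
Step 5: advance 10 -> fork_pos = 8 + 10 = 18. Reached multiple(s) of 5: 10, 15 -> fragments 2-3 completed (3 total).
3 fragment(s) completed, covering template[0:15] (3 x 5 = 15). The next fragment, fragment 4, covers template[15:20], so it starts at position 15.

Answer: 15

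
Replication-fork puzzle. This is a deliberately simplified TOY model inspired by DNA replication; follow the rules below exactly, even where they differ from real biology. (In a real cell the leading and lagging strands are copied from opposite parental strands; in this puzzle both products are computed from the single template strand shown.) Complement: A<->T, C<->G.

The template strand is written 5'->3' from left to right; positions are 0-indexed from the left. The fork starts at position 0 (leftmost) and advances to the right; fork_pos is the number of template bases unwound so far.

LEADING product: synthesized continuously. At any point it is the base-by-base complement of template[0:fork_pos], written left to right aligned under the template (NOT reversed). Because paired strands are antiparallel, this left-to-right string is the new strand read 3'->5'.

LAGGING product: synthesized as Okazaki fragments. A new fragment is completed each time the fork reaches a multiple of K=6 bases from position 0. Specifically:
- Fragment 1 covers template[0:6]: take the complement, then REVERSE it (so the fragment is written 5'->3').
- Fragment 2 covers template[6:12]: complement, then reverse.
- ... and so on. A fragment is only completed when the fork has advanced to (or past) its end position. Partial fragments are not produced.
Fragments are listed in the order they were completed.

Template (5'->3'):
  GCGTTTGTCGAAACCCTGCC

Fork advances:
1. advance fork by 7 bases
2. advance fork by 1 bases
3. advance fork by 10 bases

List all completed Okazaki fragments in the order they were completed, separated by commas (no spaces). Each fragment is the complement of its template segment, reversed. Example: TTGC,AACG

Answer: AAACGC,TTCGAC,CAGGGT

Derivation:
Step 1: advance 7 -> fork_pos = 0 + 7 = 7. Reached multiple(s) of 6: 6 -> fragment 1 completed (1 total).
Step 2: advance 1 -> fork_pos = 7 + 1 = 8. Next multiple of 6 is 12 (not reached); still 1 fragment(s).
Step 3: advance 10 -> fork_pos = 8 + 10 = 18. Reached multiple(s) of 6: 12, 18 -> fragments 2-3 completed (3 total).
Final fork_pos = 18, so 3 fragment(s) are complete. Build each: template segment -> complement -> reverse.
Fragment 1: template[0:6] = GCGTTT -> complement CGCAAA -> reversed AAACGC
Fragment 2: template[6:12] = GTCGAA -> complement CAGCTT -> reversed TTCGAC
Fragment 3: template[12:18] = ACCCTG -> complement TGGGAC -> reversed CAGGGT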